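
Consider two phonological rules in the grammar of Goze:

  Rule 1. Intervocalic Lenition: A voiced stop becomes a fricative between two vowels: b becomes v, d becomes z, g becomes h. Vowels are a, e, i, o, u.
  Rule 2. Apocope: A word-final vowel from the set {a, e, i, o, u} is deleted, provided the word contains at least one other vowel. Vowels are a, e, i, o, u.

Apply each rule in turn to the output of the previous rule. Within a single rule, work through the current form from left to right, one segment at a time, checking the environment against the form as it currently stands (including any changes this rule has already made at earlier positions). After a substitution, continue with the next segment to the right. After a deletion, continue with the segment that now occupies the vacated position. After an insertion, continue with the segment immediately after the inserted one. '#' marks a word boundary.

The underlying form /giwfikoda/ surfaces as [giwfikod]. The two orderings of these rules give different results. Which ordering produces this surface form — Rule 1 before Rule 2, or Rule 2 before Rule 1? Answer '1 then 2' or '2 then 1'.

Order 1 then 2:
  1 Intervocalic Lenition: [giwfikoda] → [giwfikoza]
  2 Apocope: [giwfikoza] → [giwfikoz]
  result: [giwfikoz]
Order 2 then 1:
  2 Apocope: [giwfikoda] → [giwfikod]
  1 Intervocalic Lenition: no change — [giwfikod]
  result: [giwfikod]

2 then 1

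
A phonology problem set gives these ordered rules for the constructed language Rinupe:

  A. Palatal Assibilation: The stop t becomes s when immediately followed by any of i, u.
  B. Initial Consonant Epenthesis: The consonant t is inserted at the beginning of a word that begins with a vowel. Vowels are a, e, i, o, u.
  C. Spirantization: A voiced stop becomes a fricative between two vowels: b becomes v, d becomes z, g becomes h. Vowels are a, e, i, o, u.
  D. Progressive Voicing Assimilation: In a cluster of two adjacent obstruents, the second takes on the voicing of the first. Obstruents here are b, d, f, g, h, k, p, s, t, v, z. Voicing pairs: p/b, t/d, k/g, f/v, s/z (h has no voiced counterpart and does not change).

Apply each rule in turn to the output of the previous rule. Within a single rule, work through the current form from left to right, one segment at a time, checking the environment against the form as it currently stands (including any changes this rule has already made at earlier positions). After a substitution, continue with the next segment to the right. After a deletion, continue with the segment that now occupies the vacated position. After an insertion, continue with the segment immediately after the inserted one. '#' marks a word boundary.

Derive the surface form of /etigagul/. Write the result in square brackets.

A Palatal Assibilation: [etigagul] → [esigagul]
B Initial Consonant Epenthesis: [esigagul] → [tesigagul]
C Spirantization: [tesigagul] → [tesihahul]
D Progressive Voicing Assimilation: no change — [tesihahul]

[tesihahul]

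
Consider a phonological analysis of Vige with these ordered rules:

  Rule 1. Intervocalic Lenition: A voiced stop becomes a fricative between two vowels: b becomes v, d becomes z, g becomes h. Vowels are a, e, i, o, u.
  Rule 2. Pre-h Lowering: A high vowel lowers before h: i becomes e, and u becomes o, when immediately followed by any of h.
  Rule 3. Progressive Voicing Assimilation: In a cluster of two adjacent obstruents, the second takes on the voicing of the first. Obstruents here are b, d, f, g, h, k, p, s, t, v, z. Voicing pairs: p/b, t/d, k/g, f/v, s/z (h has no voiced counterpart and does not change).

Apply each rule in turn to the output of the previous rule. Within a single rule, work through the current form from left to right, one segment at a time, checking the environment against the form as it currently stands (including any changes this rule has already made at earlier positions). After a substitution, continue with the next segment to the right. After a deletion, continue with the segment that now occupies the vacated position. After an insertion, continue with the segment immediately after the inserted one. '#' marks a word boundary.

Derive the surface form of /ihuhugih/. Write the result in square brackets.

Rule 1 Intervocalic Lenition: [ihuhugih] → [ihuhuhih]
Rule 2 Pre-h Lowering: [ihuhuhih] → [ehohoheh]
Rule 3 Progressive Voicing Assimilation: no change — [ehohoheh]

[ehohoheh]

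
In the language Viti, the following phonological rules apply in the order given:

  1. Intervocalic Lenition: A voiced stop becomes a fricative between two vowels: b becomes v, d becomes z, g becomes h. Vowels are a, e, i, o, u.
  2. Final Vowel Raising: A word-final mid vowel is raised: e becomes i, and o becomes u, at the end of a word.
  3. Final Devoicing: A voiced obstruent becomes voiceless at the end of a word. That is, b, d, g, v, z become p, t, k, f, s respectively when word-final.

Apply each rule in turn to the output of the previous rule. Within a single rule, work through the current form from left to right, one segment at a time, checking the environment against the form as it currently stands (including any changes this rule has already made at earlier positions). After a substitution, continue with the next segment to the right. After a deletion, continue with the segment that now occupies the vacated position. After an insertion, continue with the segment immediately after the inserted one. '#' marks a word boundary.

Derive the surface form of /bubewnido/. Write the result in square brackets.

1 Intervocalic Lenition: [bubewnido] → [buvewnizo]
2 Final Vowel Raising: [buvewnizo] → [buvewnizu]
3 Final Devoicing: no change — [buvewnizu]

[buvewnizu]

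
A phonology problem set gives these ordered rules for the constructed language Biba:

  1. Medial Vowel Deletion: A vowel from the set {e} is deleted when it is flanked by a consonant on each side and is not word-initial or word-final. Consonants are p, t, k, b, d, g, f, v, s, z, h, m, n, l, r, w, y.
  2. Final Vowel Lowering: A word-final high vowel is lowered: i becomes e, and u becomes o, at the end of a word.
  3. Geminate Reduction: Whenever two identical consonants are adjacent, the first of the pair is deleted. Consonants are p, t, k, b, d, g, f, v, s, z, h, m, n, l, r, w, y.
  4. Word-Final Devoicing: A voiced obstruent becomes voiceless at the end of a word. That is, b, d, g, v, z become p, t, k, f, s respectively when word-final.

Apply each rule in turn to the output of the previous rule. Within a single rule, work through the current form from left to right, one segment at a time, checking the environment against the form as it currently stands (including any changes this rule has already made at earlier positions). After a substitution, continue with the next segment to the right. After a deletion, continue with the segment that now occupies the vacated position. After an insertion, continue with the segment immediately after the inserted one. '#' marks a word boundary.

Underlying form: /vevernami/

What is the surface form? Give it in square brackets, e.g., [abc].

1 Medial Vowel Deletion: [vevernami] → [vvrnami]
2 Final Vowel Lowering: [vvrnami] → [vvrname]
3 Geminate Reduction: [vvrname] → [vrname]
4 Word-Final Devoicing: no change — [vrname]

[vrname]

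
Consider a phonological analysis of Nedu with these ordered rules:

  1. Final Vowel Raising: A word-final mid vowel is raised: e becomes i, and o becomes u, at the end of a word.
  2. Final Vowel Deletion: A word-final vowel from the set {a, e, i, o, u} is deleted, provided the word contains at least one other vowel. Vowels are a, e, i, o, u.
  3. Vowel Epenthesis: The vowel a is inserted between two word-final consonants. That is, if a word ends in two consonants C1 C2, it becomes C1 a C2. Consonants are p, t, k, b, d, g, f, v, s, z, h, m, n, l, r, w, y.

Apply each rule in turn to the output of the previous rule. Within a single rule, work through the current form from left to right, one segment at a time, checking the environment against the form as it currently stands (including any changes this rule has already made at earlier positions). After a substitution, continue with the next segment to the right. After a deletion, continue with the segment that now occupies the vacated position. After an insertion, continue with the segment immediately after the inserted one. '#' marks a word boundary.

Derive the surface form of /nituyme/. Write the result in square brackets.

[nituyam]

1 Final Vowel Raising: [nituyme] → [nituymi]
2 Final Vowel Deletion: [nituymi] → [nituym]
3 Vowel Epenthesis: [nituym] → [nituyam]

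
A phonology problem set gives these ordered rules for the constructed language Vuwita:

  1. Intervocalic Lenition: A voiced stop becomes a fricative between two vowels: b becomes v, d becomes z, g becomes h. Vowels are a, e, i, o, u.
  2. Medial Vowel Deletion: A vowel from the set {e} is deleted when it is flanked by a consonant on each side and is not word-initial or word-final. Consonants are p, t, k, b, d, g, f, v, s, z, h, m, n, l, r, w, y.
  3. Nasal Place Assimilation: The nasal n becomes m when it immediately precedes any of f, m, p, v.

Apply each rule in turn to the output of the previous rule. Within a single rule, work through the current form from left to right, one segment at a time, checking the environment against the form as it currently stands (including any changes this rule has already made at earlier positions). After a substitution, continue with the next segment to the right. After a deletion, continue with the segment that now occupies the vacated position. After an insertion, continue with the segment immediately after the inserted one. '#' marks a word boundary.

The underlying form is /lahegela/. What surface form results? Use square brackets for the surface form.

[lahhla]

1 Intervocalic Lenition: [lahegela] → [lahehela]
2 Medial Vowel Deletion: [lahehela] → [lahhla]
3 Nasal Place Assimilation: no change — [lahhla]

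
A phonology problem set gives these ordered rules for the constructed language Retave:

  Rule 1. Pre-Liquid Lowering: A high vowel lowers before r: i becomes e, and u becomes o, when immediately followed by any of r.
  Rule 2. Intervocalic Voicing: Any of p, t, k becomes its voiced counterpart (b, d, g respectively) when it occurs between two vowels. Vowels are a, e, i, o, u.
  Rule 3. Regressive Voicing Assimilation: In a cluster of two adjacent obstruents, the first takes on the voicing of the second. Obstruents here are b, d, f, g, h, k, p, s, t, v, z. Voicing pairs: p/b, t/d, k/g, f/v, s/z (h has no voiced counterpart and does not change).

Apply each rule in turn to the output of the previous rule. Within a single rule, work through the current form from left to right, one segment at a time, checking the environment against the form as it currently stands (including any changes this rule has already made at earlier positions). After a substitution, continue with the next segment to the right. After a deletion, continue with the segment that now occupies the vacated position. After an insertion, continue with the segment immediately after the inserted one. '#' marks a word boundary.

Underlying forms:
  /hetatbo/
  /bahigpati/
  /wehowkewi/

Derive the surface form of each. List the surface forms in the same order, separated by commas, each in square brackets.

[hedadbo], [bahikpadi], [wehowkewi]

/hetatbo/:
  Rule 1 Pre-Liquid Lowering: no change — [hetatbo]
  Rule 2 Intervocalic Voicing: [hetatbo] → [hedatbo]
  Rule 3 Regressive Voicing Assimilation: [hedatbo] → [hedadbo]
/bahigpati/:
  Rule 1 Pre-Liquid Lowering: no change — [bahigpati]
  Rule 2 Intervocalic Voicing: [bahigpati] → [bahigpadi]
  Rule 3 Regressive Voicing Assimilation: [bahigpadi] → [bahikpadi]
/wehowkewi/:
  Rule 1 Pre-Liquid Lowering: no change — [wehowkewi]
  Rule 2 Intervocalic Voicing: no change — [wehowkewi]
  Rule 3 Regressive Voicing Assimilation: no change — [wehowkewi]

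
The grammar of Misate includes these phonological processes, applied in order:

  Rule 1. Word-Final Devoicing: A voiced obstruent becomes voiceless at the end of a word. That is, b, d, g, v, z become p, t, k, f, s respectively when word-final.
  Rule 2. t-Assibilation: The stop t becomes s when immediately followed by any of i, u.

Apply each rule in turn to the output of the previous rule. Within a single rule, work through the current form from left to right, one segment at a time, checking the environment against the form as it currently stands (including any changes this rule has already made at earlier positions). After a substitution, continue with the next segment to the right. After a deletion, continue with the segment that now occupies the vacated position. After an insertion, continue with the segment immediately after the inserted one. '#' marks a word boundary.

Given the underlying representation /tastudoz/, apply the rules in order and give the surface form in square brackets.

Rule 1 Word-Final Devoicing: [tastudoz] → [tastudos]
Rule 2 t-Assibilation: [tastudos] → [tassudos]

[tassudos]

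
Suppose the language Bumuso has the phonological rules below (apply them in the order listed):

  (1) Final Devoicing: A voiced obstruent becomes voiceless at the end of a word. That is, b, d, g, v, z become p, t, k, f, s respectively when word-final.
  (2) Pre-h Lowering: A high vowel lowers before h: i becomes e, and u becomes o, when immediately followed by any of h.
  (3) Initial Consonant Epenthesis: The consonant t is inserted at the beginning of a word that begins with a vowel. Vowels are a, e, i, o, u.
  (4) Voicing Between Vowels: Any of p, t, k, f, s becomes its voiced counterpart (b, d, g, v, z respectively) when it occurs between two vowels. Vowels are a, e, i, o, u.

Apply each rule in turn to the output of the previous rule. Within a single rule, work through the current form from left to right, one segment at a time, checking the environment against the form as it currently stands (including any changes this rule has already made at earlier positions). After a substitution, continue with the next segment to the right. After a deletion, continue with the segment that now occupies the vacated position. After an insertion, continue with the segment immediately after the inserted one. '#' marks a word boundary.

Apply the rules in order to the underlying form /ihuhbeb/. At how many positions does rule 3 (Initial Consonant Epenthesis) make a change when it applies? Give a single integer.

(1) Final Devoicing: [ihuhbeb] → [ihuhbep]
(2) Pre-h Lowering: [ihuhbep] → [ehohbep]
(3) Initial Consonant Epenthesis: [ehohbep] → [tehohbep]
(4) Voicing Between Vowels: no change — [tehohbep]
Rule 3 changed 1 position(s).

1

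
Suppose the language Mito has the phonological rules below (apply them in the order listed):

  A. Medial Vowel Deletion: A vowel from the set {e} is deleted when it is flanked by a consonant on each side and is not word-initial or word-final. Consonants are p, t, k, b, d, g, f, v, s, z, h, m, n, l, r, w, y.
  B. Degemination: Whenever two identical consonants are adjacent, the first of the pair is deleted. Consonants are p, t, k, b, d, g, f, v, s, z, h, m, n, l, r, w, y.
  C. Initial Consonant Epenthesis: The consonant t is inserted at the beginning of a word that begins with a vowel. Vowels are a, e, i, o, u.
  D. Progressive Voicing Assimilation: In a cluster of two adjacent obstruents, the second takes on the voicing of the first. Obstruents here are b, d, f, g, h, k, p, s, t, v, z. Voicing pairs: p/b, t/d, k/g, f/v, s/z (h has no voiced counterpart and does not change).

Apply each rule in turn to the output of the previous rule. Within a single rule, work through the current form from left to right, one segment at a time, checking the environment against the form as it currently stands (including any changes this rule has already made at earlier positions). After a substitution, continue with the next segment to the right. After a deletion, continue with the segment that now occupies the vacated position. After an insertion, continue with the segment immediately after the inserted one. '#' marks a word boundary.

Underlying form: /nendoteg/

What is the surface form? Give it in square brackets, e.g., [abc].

A Medial Vowel Deletion: [nendoteg] → [nndotg]
B Degemination: [nndotg] → [ndotg]
C Initial Consonant Epenthesis: no change — [ndotg]
D Progressive Voicing Assimilation: [ndotg] → [ndotk]

[ndotk]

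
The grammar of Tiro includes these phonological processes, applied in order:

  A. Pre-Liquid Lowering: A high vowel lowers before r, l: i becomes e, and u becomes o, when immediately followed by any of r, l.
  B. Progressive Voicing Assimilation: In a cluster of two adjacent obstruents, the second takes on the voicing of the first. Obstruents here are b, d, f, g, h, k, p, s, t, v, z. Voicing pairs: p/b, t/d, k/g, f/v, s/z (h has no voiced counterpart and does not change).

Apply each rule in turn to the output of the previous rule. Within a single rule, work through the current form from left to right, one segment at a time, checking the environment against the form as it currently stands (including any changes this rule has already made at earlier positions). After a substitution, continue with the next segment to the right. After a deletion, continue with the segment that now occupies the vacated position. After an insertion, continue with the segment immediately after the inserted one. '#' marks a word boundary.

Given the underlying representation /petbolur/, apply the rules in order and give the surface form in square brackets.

[petpolor]

A Pre-Liquid Lowering: [petbolur] → [petbolor]
B Progressive Voicing Assimilation: [petbolor] → [petpolor]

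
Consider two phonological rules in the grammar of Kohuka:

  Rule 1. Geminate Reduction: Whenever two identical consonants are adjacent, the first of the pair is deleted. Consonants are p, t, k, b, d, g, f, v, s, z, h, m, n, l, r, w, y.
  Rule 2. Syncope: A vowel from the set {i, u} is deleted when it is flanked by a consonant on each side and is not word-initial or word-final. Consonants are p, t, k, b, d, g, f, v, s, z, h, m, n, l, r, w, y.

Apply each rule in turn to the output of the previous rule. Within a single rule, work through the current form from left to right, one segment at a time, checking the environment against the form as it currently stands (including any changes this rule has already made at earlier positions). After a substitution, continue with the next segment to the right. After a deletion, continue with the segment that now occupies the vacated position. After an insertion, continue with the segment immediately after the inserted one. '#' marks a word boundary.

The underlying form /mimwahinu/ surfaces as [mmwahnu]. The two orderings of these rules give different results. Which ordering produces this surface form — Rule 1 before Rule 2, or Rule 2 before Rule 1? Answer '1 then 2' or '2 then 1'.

Order 1 then 2:
  1 Geminate Reduction: no change — [mimwahinu]
  2 Syncope: [mimwahinu] → [mmwahnu]
  result: [mmwahnu]
Order 2 then 1:
  2 Syncope: [mimwahinu] → [mmwahnu]
  1 Geminate Reduction: [mmwahnu] → [mwahnu]
  result: [mwahnu]

1 then 2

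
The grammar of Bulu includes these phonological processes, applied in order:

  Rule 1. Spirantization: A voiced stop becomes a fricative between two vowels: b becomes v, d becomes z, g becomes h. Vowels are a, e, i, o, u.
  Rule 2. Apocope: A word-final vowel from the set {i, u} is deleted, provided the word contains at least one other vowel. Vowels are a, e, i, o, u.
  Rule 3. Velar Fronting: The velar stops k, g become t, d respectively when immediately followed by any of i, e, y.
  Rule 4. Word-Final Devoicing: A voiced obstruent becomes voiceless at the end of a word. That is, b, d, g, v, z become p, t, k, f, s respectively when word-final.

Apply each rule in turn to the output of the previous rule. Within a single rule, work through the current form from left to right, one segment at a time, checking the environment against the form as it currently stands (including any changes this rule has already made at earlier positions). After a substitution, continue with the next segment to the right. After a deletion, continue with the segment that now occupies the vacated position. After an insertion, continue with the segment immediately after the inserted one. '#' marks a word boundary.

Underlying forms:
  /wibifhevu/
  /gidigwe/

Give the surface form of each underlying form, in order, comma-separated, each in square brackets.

/wibifhevu/:
  Rule 1 Spirantization: [wibifhevu] → [wivifhevu]
  Rule 2 Apocope: [wivifhevu] → [wivifhev]
  Rule 3 Velar Fronting: no change — [wivifhev]
  Rule 4 Word-Final Devoicing: [wivifhev] → [wivifhef]
/gidigwe/:
  Rule 1 Spirantization: [gidigwe] → [gizigwe]
  Rule 2 Apocope: no change — [gizigwe]
  Rule 3 Velar Fronting: [gizigwe] → [dizigwe]
  Rule 4 Word-Final Devoicing: no change — [dizigwe]

[wivifhef], [dizigwe]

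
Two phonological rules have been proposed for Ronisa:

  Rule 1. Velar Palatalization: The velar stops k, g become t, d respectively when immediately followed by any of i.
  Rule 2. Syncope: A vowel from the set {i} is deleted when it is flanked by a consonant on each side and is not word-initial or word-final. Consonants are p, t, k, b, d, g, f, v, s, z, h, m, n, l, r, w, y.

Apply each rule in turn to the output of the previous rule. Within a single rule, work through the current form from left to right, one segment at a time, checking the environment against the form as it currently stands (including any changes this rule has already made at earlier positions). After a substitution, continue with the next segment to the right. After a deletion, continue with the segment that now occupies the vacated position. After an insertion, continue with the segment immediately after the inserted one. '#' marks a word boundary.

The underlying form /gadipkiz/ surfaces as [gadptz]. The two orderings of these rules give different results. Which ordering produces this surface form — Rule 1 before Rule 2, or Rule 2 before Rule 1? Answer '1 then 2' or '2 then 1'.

Order 1 then 2:
  1 Velar Palatalization: [gadipkiz] → [gadiptiz]
  2 Syncope: [gadiptiz] → [gadptz]
  result: [gadptz]
Order 2 then 1:
  2 Syncope: [gadipkiz] → [gadpkz]
  1 Velar Palatalization: no change — [gadpkz]
  result: [gadpkz]

1 then 2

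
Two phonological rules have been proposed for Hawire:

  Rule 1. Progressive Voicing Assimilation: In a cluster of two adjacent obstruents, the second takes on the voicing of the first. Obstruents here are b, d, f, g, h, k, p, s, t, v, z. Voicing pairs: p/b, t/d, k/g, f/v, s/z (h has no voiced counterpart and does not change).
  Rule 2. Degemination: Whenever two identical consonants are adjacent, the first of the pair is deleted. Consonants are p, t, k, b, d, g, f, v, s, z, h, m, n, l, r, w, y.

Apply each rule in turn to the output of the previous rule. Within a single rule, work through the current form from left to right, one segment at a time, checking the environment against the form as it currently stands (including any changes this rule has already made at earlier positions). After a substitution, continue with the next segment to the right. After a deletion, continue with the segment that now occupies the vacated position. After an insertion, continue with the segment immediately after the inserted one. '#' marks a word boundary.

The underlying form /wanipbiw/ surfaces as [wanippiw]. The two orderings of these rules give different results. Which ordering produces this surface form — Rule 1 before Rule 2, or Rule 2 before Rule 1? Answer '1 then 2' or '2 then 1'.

2 then 1

Order 1 then 2:
  1 Progressive Voicing Assimilation: [wanipbiw] → [wanippiw]
  2 Degemination: [wanippiw] → [wanipiw]
  result: [wanipiw]
Order 2 then 1:
  2 Degemination: no change — [wanipbiw]
  1 Progressive Voicing Assimilation: [wanipbiw] → [wanippiw]
  result: [wanippiw]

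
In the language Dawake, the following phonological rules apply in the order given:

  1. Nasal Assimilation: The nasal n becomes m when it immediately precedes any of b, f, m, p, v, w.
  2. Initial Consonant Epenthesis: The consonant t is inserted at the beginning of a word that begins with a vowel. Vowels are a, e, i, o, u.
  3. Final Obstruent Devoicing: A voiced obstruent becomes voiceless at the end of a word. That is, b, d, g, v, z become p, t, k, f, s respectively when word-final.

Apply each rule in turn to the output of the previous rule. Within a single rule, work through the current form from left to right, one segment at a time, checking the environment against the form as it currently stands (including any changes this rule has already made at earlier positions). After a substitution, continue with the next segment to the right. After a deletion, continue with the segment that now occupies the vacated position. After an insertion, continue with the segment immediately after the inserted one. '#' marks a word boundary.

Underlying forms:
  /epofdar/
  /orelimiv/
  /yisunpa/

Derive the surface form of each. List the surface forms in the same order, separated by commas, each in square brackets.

/epofdar/:
  1 Nasal Assimilation: no change — [epofdar]
  2 Initial Consonant Epenthesis: [epofdar] → [tepofdar]
  3 Final Obstruent Devoicing: no change — [tepofdar]
/orelimiv/:
  1 Nasal Assimilation: no change — [orelimiv]
  2 Initial Consonant Epenthesis: [orelimiv] → [torelimiv]
  3 Final Obstruent Devoicing: [torelimiv] → [torelimif]
/yisunpa/:
  1 Nasal Assimilation: [yisunpa] → [yisumpa]
  2 Initial Consonant Epenthesis: no change — [yisumpa]
  3 Final Obstruent Devoicing: no change — [yisumpa]

[tepofdar], [torelimif], [yisumpa]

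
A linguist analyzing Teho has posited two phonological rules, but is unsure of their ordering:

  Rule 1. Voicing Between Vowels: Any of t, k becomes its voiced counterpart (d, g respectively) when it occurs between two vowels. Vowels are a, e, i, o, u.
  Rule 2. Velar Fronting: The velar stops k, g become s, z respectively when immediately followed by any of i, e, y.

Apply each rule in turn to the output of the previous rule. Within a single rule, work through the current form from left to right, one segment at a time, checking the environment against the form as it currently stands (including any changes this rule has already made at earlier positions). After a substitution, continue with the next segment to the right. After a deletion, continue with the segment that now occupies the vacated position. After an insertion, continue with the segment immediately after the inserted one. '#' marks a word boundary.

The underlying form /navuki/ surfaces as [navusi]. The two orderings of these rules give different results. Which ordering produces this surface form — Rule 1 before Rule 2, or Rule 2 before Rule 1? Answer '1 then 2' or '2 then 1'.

2 then 1

Order 1 then 2:
  1 Voicing Between Vowels: [navuki] → [navugi]
  2 Velar Fronting: [navugi] → [navuzi]
  result: [navuzi]
Order 2 then 1:
  2 Velar Fronting: [navuki] → [navusi]
  1 Voicing Between Vowels: no change — [navusi]
  result: [navusi]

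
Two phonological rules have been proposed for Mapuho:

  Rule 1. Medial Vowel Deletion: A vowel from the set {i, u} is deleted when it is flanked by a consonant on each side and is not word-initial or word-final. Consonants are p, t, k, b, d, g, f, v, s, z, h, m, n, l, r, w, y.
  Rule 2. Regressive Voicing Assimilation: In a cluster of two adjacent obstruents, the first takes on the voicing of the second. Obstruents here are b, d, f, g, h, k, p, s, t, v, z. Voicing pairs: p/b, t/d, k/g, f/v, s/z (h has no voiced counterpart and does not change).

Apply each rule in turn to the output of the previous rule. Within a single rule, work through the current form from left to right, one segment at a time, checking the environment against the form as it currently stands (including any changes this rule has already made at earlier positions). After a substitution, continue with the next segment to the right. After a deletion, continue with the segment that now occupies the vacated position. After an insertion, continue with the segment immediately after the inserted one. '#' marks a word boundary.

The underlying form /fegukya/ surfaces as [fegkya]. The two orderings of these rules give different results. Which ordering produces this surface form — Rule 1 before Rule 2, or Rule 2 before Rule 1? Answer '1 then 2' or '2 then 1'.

2 then 1

Order 1 then 2:
  1 Medial Vowel Deletion: [fegukya] → [fegkya]
  2 Regressive Voicing Assimilation: [fegkya] → [fekkya]
  result: [fekkya]
Order 2 then 1:
  2 Regressive Voicing Assimilation: no change — [fegukya]
  1 Medial Vowel Deletion: [fegukya] → [fegkya]
  result: [fegkya]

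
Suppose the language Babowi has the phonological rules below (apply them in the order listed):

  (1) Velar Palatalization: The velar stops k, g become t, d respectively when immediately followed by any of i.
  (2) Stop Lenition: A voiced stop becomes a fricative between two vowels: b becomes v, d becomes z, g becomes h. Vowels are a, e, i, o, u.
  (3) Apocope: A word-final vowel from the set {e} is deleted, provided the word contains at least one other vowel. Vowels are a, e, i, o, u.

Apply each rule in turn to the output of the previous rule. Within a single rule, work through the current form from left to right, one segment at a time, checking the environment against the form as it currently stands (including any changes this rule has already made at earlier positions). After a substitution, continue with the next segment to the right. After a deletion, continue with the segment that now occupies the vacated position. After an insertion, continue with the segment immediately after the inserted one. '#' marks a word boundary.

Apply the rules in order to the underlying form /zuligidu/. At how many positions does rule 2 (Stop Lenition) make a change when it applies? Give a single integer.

(1) Velar Palatalization: [zuligidu] → [zulididu]
(2) Stop Lenition: [zulididu] → [zulizizu]
(3) Apocope: no change — [zulizizu]
Rule 2 changed 2 position(s).

2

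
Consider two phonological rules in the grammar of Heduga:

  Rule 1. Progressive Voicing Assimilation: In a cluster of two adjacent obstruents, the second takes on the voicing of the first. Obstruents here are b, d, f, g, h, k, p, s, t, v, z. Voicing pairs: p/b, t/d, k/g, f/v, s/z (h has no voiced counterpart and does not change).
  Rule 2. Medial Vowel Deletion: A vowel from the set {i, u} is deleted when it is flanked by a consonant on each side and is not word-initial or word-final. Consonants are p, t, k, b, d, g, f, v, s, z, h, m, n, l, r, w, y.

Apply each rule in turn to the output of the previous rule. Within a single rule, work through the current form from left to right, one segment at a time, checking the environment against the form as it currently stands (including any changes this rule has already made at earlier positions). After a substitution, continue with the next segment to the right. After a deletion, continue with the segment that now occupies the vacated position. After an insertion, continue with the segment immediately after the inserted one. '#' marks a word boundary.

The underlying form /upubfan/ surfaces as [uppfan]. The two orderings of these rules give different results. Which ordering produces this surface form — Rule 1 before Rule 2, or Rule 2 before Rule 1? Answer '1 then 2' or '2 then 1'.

2 then 1

Order 1 then 2:
  1 Progressive Voicing Assimilation: [upubfan] → [upubvan]
  2 Medial Vowel Deletion: [upubvan] → [upbvan]
  result: [upbvan]
Order 2 then 1:
  2 Medial Vowel Deletion: [upubfan] → [upbfan]
  1 Progressive Voicing Assimilation: [upbfan] → [uppfan]
  result: [uppfan]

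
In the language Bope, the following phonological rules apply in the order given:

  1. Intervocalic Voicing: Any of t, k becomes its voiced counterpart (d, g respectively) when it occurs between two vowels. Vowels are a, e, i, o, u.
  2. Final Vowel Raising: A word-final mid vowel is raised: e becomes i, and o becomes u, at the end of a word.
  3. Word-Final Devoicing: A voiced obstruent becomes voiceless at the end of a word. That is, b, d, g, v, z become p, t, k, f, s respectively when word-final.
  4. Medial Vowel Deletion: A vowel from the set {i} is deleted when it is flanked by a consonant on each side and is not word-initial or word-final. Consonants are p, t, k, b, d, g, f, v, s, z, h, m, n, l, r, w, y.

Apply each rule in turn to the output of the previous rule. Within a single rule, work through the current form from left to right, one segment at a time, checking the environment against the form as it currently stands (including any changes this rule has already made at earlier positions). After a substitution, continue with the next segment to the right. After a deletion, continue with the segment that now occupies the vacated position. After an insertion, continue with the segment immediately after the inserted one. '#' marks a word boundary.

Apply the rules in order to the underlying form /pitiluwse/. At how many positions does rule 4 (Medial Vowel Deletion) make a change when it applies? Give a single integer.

1 Intervocalic Voicing: [pitiluwse] → [pidiluwse]
2 Final Vowel Raising: [pidiluwse] → [pidiluwsi]
3 Word-Final Devoicing: no change — [pidiluwsi]
4 Medial Vowel Deletion: [pidiluwsi] → [pdluwsi]
Rule 4 changed 2 position(s).

2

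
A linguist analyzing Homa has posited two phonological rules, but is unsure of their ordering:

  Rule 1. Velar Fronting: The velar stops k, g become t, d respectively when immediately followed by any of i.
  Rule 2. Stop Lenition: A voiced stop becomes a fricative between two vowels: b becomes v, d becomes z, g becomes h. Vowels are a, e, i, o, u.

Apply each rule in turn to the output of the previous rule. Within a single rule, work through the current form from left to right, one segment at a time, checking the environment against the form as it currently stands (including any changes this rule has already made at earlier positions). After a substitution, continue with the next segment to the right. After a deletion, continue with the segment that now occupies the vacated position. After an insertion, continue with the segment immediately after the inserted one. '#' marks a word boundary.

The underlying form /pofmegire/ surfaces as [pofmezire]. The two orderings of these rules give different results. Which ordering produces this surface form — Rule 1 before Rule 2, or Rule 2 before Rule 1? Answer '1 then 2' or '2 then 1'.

1 then 2

Order 1 then 2:
  1 Velar Fronting: [pofmegire] → [pofmedire]
  2 Stop Lenition: [pofmedire] → [pofmezire]
  result: [pofmezire]
Order 2 then 1:
  2 Stop Lenition: [pofmegire] → [pofmehire]
  1 Velar Fronting: no change — [pofmehire]
  result: [pofmehire]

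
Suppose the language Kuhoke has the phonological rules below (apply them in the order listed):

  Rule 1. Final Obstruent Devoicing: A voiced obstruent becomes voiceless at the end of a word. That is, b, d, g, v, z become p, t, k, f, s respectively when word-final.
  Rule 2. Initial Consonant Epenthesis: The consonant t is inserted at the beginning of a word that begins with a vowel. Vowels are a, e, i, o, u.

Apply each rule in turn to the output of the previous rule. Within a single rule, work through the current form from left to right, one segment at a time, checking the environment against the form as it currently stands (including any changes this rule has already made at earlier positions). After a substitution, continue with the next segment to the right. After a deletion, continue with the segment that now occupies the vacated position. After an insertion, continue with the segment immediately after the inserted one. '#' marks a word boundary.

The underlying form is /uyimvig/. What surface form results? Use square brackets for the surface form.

[tuyimvik]

Rule 1 Final Obstruent Devoicing: [uyimvig] → [uyimvik]
Rule 2 Initial Consonant Epenthesis: [uyimvik] → [tuyimvik]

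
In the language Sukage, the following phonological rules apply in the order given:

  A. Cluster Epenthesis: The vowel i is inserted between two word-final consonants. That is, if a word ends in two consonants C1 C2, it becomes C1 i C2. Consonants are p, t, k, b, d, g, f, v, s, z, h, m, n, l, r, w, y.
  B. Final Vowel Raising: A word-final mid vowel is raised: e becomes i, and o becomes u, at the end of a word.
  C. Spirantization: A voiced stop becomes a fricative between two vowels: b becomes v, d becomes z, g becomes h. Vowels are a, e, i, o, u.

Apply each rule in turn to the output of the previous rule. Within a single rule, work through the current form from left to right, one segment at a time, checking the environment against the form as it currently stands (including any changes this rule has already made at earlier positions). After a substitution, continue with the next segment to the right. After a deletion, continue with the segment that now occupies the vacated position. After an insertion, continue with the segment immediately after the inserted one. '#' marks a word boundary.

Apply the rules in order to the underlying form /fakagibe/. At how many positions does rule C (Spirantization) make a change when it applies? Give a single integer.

A Cluster Epenthesis: no change — [fakagibe]
B Final Vowel Raising: [fakagibe] → [fakagibi]
C Spirantization: [fakagibi] → [fakahivi]
Rule C changed 2 position(s).

2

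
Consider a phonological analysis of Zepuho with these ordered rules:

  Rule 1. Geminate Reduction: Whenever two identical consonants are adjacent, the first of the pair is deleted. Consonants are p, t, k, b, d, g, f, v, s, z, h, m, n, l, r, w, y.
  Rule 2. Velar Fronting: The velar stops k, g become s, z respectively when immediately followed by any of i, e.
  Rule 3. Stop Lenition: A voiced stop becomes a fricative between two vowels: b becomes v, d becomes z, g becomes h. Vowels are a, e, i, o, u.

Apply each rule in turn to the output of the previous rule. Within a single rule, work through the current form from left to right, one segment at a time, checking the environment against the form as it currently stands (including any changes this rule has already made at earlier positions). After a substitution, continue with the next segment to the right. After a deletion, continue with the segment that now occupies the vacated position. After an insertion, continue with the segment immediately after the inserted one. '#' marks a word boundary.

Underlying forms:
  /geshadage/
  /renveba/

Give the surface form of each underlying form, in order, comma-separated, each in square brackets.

/geshadage/:
  Rule 1 Geminate Reduction: no change — [geshadage]
  Rule 2 Velar Fronting: [geshadage] → [zeshadaze]
  Rule 3 Stop Lenition: [zeshadaze] → [zeshazaze]
/renveba/:
  Rule 1 Geminate Reduction: no change — [renveba]
  Rule 2 Velar Fronting: no change — [renveba]
  Rule 3 Stop Lenition: [renveba] → [renveva]

[zeshazaze], [renveva]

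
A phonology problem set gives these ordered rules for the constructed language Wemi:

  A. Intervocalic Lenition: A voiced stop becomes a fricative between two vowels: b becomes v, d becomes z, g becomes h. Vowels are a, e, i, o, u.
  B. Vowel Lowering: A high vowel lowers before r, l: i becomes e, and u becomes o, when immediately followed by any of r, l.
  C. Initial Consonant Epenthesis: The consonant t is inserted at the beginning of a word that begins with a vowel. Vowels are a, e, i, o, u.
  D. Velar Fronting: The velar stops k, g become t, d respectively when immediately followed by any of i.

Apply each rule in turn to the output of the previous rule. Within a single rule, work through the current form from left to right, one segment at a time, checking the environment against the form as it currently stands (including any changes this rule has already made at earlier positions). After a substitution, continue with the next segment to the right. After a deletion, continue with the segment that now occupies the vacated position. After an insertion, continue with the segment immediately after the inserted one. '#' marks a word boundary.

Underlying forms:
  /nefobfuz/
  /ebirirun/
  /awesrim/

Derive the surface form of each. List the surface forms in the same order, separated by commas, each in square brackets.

/nefobfuz/:
  A Intervocalic Lenition: no change — [nefobfuz]
  B Vowel Lowering: no change — [nefobfuz]
  C Initial Consonant Epenthesis: no change — [nefobfuz]
  D Velar Fronting: no change — [nefobfuz]
/ebirirun/:
  A Intervocalic Lenition: [ebirirun] → [evirirun]
  B Vowel Lowering: [evirirun] → [evererun]
  C Initial Consonant Epenthesis: [evererun] → [tevererun]
  D Velar Fronting: no change — [tevererun]
/awesrim/:
  A Intervocalic Lenition: no change — [awesrim]
  B Vowel Lowering: no change — [awesrim]
  C Initial Consonant Epenthesis: [awesrim] → [tawesrim]
  D Velar Fronting: no change — [tawesrim]

[nefobfuz], [tevererun], [tawesrim]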